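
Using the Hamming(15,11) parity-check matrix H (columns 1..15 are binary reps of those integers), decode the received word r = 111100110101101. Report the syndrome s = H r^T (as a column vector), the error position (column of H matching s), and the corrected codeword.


s = (1, 1, 1, 1)^T, error position = 15, corrected codeword c = 111100110101100

Compute s = H r^T mod 2 one row at a time:
  s_1 = 1 + 0 + 1 + 0 + 1 + 1 + 0 + 1 = 5 ≡ 1 (mod 2).
  s_2 = 1 + 0 + 0 + 1 + 1 + 1 + 0 + 1 = 5 ≡ 1 (mod 2).
  s_3 = 1 + 1 + 0 + 1 + 1 + 0 + 0 + 1 = 5 ≡ 1 (mod 2).
  s_4 = 1 + 1 + 0 + 1 + 0 + 0 + 1 + 1 = 5 ≡ 1 (mod 2).
s = (1, 1, 1, 1)^T — this equals column 15 of H (binary 1111), so error is at position 15.
Correct: flip bit 15 of r = 111100110101101 to get c = 111100110101100.


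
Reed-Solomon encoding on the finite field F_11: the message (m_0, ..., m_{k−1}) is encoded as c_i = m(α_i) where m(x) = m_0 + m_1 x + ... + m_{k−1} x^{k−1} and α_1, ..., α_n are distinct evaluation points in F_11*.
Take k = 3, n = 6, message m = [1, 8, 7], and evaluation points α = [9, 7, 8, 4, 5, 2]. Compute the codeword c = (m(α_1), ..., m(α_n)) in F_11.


c = [2, 4, 7, 2, 7, 1]

Message polynomial: m(x) = 1 + 8·x + 7·x^2 (mod 11).
For each evaluation point α_i, compute m(α_i) mod 11:
  α_1 = 9: Horner steps 7 → 5 → 2, so m(9) = 2.
  α_2 = 7: Horner steps 7 → 2 → 4, so m(7) = 4.
  α_3 = 8: Horner steps 7 → 9 → 7, so m(8) = 7.
  α_4 = 4: Horner steps 7 → 3 → 2, so m(4) = 2.
  α_5 = 5: Horner steps 7 → 10 → 7, so m(5) = 7.
  α_6 = 2: Horner steps 7 → 0 → 1, so m(2) = 1.
Codeword c = [2, 4, 7, 2, 7, 1] ∈ F_11^6.


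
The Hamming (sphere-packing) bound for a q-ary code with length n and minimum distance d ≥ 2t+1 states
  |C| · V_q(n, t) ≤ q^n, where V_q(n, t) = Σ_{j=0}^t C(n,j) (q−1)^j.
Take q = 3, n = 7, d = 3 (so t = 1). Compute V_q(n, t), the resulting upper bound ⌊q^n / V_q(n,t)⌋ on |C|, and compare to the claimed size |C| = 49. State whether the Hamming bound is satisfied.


V_q(n, t) = 15, q^n = 2187, Hamming bound = 145, |C| = 49 ≤ bound (satisfied).

Step 1: Compute V_q(n, t) = Σ_{j=0}^1 C(n, j) (q−1)^j.
  j = 0: C(7,0)·(2)^0 = 1·1 = 1.
  j = 1: C(7,1)·(2)^1 = 7·2 = 14.
  V_q(n, t) = 1 + 14 = 15.
Step 2: q^n = 3^7 = 2187.
Step 3: Hamming bound ⌊q^n / V_q(n,t)⌋ = ⌊2187/15⌋ = 145.
Step 4: Compare |C| = 49 to 145: satisfied.
The claimed |C| lies below the Hamming bound.


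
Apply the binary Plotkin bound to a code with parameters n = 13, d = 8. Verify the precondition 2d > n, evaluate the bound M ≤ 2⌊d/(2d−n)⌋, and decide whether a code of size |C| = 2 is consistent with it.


Plotkin bound M ≤ 4; given |C| = 2 ≤ bound (satisfied).

Check applicability: 2d = 16, n = 13.
2d − n = 3 > 0, so Plotkin applies.
Compute d/(2d−n) = 8/3 ≈ 2.6667.
⌊d/(2d−n)⌋ = 2.
Plotkin bound: M ≤ 2·2 = 4.
Given |C| = 2, check: satisfied.
This |C| is below the Plotkin bound.


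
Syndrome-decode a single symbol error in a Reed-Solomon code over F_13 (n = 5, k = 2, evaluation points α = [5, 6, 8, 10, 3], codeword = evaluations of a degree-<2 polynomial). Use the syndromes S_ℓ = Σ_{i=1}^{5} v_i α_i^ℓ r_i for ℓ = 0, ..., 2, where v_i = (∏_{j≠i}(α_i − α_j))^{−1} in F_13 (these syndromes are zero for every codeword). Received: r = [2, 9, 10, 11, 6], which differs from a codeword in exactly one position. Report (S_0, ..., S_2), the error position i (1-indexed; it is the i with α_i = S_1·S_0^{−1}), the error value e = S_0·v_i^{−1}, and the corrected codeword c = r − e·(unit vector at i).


S = (9, 1, 3), error at position 5, error magnitude e = 5, c = [2, 9, 10, 11, 1].

Step 1: column multipliers v_i = (∏_{j≠i}(α_i − α_j))^{−1} mod 13.
  i = 1 (α = 5): (5−6)(5−8)(5−10)(5−3) = (−1)·(−3)·(−5)·2 = −30 ≡ 9, so v_1 = 9^{−1} = 3 (mod 13).
  i = 2 (α = 6): (6−5)(6−8)(6−10)(6−3) = 1·(−2)·(−4)·3 = 24 ≡ 11, so v_2 = 11^{−1} = 6 (mod 13).
  i = 3 (α = 8): (8−5)(8−6)(8−10)(8−3) = 3·2·(−2)·5 = −60 ≡ 5, so v_3 = 5^{−1} = 8 (mod 13).
  i = 4 (α = 10): (10−5)(10−6)(10−8)(10−3) = 5·4·2·7 = 280 ≡ 7, so v_4 = 7^{−1} = 2 (mod 13).
  i = 5 (α = 3): (3−5)(3−6)(3−8)(3−10) = (−2)·(−3)·(−5)·(−7) = 210 ≡ 2, so v_5 = 2^{−1} = 7 (mod 13).
  v = [3, 6, 8, 2, 7].
Step 2: syndromes of r = [2, 9, 10, 11, 6] (all sums mod 13).
  S_0 = Σ v_i r_i = 3·2 + 6·9 + 8·10 + 2·11 + 7·6 = 204 ≡ 9.
  S_1 = Σ v_i α_i r_i = 3·5·2 + 6·6·9 + 8·8·10 + 2·10·11 + 7·3·6 = 1340 ≡ 1.
  α_i^2 mod 13 = [12, 10, 12, 9, 9].
  S_2 = Σ v_i α_i^2 r_i = 3·12·2 + 6·10·9 + 8·12·10 + 2·9·11 + 7·9·6 = 2148 ≡ 3.
  S = (9, 1, 3) ≠ 0, so r is not a codeword (an error is present).
Step 3: locate the error. For a single error e at position i, S_ℓ = v_i·e·α_i^ℓ, so α_err = S_1/S_0.
  S_0^{−1} = 9^{−1} = 3 (mod 13), so α_err = 1·3 = 3 ≡ 3 = α_5. Error position i = 5.
  Consistency check: S_2/S_1 = 3·1 = 3 ≡ 3 = α_err ✓ (single-error assumption holds).
Step 4: error magnitude e = S_0/v_5 = S_0·∏_{j≠5}(α_5 − α_j) = 9·2 = 18 ≡ 5 (mod 13).
Step 5: correct position 5: c_5 = r_5 − e = 6 − 5 ≡ 1 (mod 13). Hence c = [2, 9, 10, 11, 1].
  Check: interpolating c through the α_i gives m(x) = 6 + 7·x (degree < 2) with m(α_i) = c_i for every i, so c is indeed a codeword.


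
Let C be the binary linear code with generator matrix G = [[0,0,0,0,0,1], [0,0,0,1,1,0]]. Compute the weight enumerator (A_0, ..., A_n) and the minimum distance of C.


Weight distribution: A_0 = 1, A_1 = 1, A_2 = 1, A_3 = 1. Minimum distance d = 1.

Enumerate all 2^2 = 4 messages m ∈ F_2^2.
For each, compute codeword c = mG in F_2^6, then tally its weight.
  m = 00 → c = 000000, weight = 0.
  m = 10 → c = 000001, weight = 1.
  m = 01 → c = 000110, weight = 2.
  m = 11 → c = 000111, weight = 3.
Tally weights:
  weight 0: 1 codewords.
  weight 1: 1 codewords.
  weight 2: 1 codewords.
  weight 3: 1 codewords.
Minimum distance d = smallest w > 0 with A_w > 0 = 1.
Sanity: Σ A_w = 4 = 2^2 = 4 ✓.


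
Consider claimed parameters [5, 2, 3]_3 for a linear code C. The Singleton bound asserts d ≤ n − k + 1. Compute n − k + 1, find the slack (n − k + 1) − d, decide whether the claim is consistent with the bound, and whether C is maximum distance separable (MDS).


Singleton RHS = n − k + 1 = 4, slack = 1, bound satisfied, not MDS.

Singleton bound: d ≤ n − k + 1.
Here n = 5, k = 2, so n − k + 1 = 4.
Given d = 3, check d ≤ 4: YES.
Slack = (n − k + 1) − d = 1.
The code is NOT MDS (slack = 1 > 0).
Description: the claimed parameters are [5, 2, 3]_3; such a code would be non-MDS.


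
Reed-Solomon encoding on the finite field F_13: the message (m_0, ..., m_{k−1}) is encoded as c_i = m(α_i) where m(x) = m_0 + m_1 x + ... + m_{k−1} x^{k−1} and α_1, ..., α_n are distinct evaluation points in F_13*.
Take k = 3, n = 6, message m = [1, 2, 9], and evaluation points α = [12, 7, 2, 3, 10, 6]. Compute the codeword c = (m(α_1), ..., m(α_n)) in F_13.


c = [8, 1, 2, 10, 11, 12]

Message polynomial: m(x) = 1 + 2·x + 9·x^2 (mod 13).
For each evaluation point α_i, compute m(α_i) mod 13:
  α_1 = 12: Horner steps 9 → 6 → 8, so m(12) = 8.
  α_2 = 7: Horner steps 9 → 0 → 1, so m(7) = 1.
  α_3 = 2: Horner steps 9 → 7 → 2, so m(2) = 2.
  α_4 = 3: Horner steps 9 → 3 → 10, so m(3) = 10.
  α_5 = 10: Horner steps 9 → 1 → 11, so m(10) = 11.
  α_6 = 6: Horner steps 9 → 4 → 12, so m(6) = 12.
Codeword c = [8, 1, 2, 10, 11, 12] ∈ F_13^6.


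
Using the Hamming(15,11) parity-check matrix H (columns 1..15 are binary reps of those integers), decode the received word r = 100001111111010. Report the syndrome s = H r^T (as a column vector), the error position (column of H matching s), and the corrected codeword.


s = (0, 0, 1, 0)^T, error position = 2, corrected codeword c = 110001111111010

Compute s = H r^T mod 2 one row at a time:
  s_1 = 1 + 1 + 1 + 1 + 1 + 0 + 1 + 0 = 6 ≡ 0 (mod 2).
  s_2 = 0 + 0 + 1 + 1 + 1 + 0 + 1 + 0 = 4 ≡ 0 (mod 2).
  s_3 = 0 + 0 + 1 + 1 + 1 + 1 + 1 + 0 = 5 ≡ 1 (mod 2).
  s_4 = 1 + 0 + 0 + 1 + 1 + 1 + 0 + 0 = 4 ≡ 0 (mod 2).
s = (0, 0, 1, 0)^T — this equals column 2 of H (binary 0010), so error is at position 2.
Correct: flip bit 2 of r = 100001111111010 to get c = 110001111111010.


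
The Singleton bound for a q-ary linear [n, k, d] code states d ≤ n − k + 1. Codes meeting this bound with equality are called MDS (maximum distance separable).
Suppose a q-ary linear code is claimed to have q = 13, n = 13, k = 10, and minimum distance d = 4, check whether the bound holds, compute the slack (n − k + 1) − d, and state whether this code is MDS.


Singleton RHS = n − k + 1 = 4, slack = 0, bound satisfied, MDS.

Singleton bound: d ≤ n − k + 1.
Here n = 13, k = 10, so n − k + 1 = 4.
Given d = 4, check d ≤ 4: YES.
Slack = (n − k + 1) − d = 0.
The code is MDS (slack = 0).
Description: the claimed parameters are [13, 10, 4]_13; such a code would be MDS (meets Singleton bound).


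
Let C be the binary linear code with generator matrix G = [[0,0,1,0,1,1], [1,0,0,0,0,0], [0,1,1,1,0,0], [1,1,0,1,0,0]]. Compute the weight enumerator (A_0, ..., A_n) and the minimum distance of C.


Weight distribution: A_0 = 1, A_1 = 2, A_2 = 3, A_3 = 4, A_4 = 3, A_5 = 2, A_6 = 1. Minimum distance d = 1.

Enumerate all 2^4 = 16 messages m ∈ F_2^4.
For each, compute codeword c = mG in F_2^6, then tally its weight.
  m = 0000 → c = 000000, weight = 0.
  m = 1000 → c = 001011, weight = 3.
  m = 0100 → c = 100000, weight = 1.
  m = 1100 → c = 101011, weight = 4.
  m = 0010 → c = 011100, weight = 3.
  m = 1010 → c = 010111, weight = 4.
  m = 0110 → c = 111100, weight = 4.
  m = 1110 → c = 110111, weight = 5.
  m = 0001 → c = 110100, weight = 3.
  m = 1001 → c = 111111, weight = 6.
  m = 0101 → c = 010100, weight = 2.
  m = 1101 → c = 011111, weight = 5.
  m = 0011 → c = 101000, weight = 2.
  m = 1011 → c = 100011, weight = 3.
  m = 0111 → c = 001000, weight = 1.
  m = 1111 → c = 000011, weight = 2.
Tally weights:
  weight 0: 1 codewords.
  weight 1: 2 codewords.
  weight 2: 3 codewords.
  weight 3: 4 codewords.
  weight 4: 3 codewords.
  weight 5: 2 codewords.
  weight 6: 1 codewords.
Minimum distance d = smallest w > 0 with A_w > 0 = 1.
Sanity: Σ A_w = 16 = 2^4 = 16 ✓.


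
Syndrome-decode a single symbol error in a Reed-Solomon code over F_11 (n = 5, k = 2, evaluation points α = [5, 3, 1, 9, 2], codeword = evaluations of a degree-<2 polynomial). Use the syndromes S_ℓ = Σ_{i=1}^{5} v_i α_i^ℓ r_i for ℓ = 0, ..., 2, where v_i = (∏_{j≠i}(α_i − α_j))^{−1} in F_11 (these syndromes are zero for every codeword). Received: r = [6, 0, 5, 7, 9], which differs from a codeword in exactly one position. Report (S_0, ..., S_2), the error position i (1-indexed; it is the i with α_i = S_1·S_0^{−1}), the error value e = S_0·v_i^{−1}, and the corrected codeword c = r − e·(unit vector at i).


S = (1, 2, 4), error at position 5, error magnitude e = 1, c = [6, 0, 5, 7, 8].

Step 1: column multipliers v_i = (∏_{j≠i}(α_i − α_j))^{−1} mod 11.
  i = 1 (α = 5): (5−3)(5−1)(5−9)(5−2) = 2·4·(−4)·3 = −96 ≡ 3, so v_1 = 3^{−1} = 4 (mod 11).
  i = 2 (α = 3): (3−5)(3−1)(3−9)(3−2) = (−2)·2·(−6)·1 = 24 ≡ 2, so v_2 = 2^{−1} = 6 (mod 11).
  i = 3 (α = 1): (1−5)(1−3)(1−9)(1−2) = (−4)·(−2)·(−8)·(−1) = 64 ≡ 9, so v_3 = 9^{−1} = 5 (mod 11).
  i = 4 (α = 9): (9−5)(9−3)(9−1)(9−2) = 4·6·8·7 = 1344 ≡ 2, so v_4 = 2^{−1} = 6 (mod 11).
  i = 5 (α = 2): (2−5)(2−3)(2−1)(2−9) = (−3)·(−1)·1·(−7) = −21 ≡ 1, so v_5 = 1^{−1} = 1 (mod 11).
  v = [4, 6, 5, 6, 1].
Step 2: syndromes of r = [6, 0, 5, 7, 9] (all sums mod 11).
  S_0 = Σ v_i r_i = 4·6 + 6·0 + 5·5 + 6·7 + 1·9 = 100 ≡ 1.
  S_1 = Σ v_i α_i r_i = 4·5·6 + 6·3·0 + 5·1·5 + 6·9·7 + 1·2·9 = 541 ≡ 2.
  α_i^2 mod 11 = [3, 9, 1, 4, 4].
  S_2 = Σ v_i α_i^2 r_i = 4·3·6 + 6·9·0 + 5·1·5 + 6·4·7 + 1·4·9 = 301 ≡ 4.
  S = (1, 2, 4) ≠ 0, so r is not a codeword (an error is present).
Step 3: locate the error. For a single error e at position i, S_ℓ = v_i·e·α_i^ℓ, so α_err = S_1/S_0.
  S_0^{−1} = 1^{−1} = 1 (mod 11), so α_err = 2·1 = 2 ≡ 2 = α_5. Error position i = 5.
  Consistency check: S_2/S_1 = 4·6 = 24 ≡ 2 = α_err ✓ (single-error assumption holds).
Step 4: error magnitude e = S_0/v_5 = S_0·∏_{j≠5}(α_5 − α_j) = 1·1 = 1 ≡ 1 (mod 11).
Step 5: correct position 5: c_5 = r_5 − e = 9 − 1 ≡ 8 (mod 11). Hence c = [6, 0, 5, 7, 8].
  Check: interpolating c through the α_i gives m(x) = 2 + 3·x (degree < 2) with m(α_i) = c_i for every i, so c is indeed a codeword.


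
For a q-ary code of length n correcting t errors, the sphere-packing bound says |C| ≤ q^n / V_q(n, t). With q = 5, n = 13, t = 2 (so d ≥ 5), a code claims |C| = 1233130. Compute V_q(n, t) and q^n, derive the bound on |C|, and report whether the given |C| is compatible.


V_q(n, t) = 1301, q^n = 1220703125, Hamming bound = 938280, |C| = 1233130 > bound (violated).

Step 1: Compute V_q(n, t) = Σ_{j=0}^2 C(n, j) (q−1)^j.
  j = 0: C(13,0)·(4)^0 = 1·1 = 1.
  j = 1: C(13,1)·(4)^1 = 13·4 = 52.
  j = 2: C(13,2)·(4)^2 = 78·16 = 1248.
  V_q(n, t) = 1 + 52 + 1248 = 1301.
Step 2: q^n = 5^13 = 1220703125.
Step 3: Hamming bound ⌊q^n / V_q(n,t)⌋ = ⌊1220703125/1301⌋ = 938280.
Step 4: Compare |C| = 1233130 to 938280: violated.
The claimed |C| lies above the Hamming bound, so no 5-ary code of length 13 with d ≥ 5 can have 1233130 codewords.


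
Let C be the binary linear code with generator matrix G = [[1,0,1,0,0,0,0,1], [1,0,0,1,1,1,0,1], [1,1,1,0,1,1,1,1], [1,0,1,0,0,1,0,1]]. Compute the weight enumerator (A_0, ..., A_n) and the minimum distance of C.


Weight distribution: A_0 = 1, A_1 = 1, A_3 = 3, A_4 = 5, A_5 = 3, A_6 = 2, A_7 = 1. Minimum distance d = 1.

Enumerate all 2^4 = 16 messages m ∈ F_2^4.
For each, compute codeword c = mG in F_2^8, then tally its weight.
  m = 0000 → c = 00000000, weight = 0.
  m = 1000 → c = 10100001, weight = 3.
  m = 0100 → c = 10011101, weight = 5.
  m = 1100 → c = 00111100, weight = 4.
  m = 0010 → c = 11101111, weight = 7.
  m = 1010 → c = 01001110, weight = 4.
  m = 0110 → c = 01110010, weight = 4.
  m = 1110 → c = 11010011, weight = 5.
  m = 0001 → c = 10100101, weight = 4.
  m = 1001 → c = 00000100, weight = 1.
  m = 0101 → c = 00111000, weight = 3.
  m = 1101 → c = 10011001, weight = 4.
  m = 0011 → c = 01001010, weight = 3.
  m = 1011 → c = 11101011, weight = 6.
  m = 0111 → c = 11010111, weight = 6.
  m = 1111 → c = 01110110, weight = 5.
Tally weights:
  weight 0: 1 codewords.
  weight 1: 1 codewords.
  weight 3: 3 codewords.
  weight 4: 5 codewords.
  weight 5: 3 codewords.
  weight 6: 2 codewords.
  weight 7: 1 codewords.
Minimum distance d = smallest w > 0 with A_w > 0 = 1.
Sanity: Σ A_w = 16 = 2^4 = 16 ✓.


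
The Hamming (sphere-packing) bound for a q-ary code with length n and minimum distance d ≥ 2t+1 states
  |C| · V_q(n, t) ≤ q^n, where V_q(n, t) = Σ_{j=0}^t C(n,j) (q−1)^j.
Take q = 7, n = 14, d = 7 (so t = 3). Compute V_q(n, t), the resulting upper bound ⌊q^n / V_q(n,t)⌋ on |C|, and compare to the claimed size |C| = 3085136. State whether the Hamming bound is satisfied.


V_q(n, t) = 81985, q^n = 678223072849, Hamming bound = 8272526, |C| = 3085136 ≤ bound (satisfied).

Step 1: Compute V_q(n, t) = Σ_{j=0}^3 C(n, j) (q−1)^j.
  j = 0: C(14,0)·(6)^0 = 1·1 = 1.
  j = 1: C(14,1)·(6)^1 = 14·6 = 84.
  j = 2: C(14,2)·(6)^2 = 91·36 = 3276.
  j = 3: C(14,3)·(6)^3 = 364·216 = 78624.
  V_q(n, t) = 1 + 84 + 3276 + 78624 = 81985.
Step 2: q^n = 7^14 = 678223072849.
Step 3: Hamming bound ⌊q^n / V_q(n,t)⌋ = ⌊678223072849/81985⌋ = 8272526.
Step 4: Compare |C| = 3085136 to 8272526: satisfied.
The claimed |C| lies below the Hamming bound.


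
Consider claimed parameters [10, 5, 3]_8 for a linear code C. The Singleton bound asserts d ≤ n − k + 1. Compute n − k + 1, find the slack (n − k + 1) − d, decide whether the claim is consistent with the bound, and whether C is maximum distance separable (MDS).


Singleton RHS = n − k + 1 = 6, slack = 3, bound satisfied, not MDS.

Singleton bound: d ≤ n − k + 1.
Here n = 10, k = 5, so n − k + 1 = 6.
Given d = 3, check d ≤ 6: YES.
Slack = (n − k + 1) − d = 3.
The code is NOT MDS (slack = 3 > 0).
Description: the claimed parameters are [10, 5, 3]_8; such a code would be non-MDS.


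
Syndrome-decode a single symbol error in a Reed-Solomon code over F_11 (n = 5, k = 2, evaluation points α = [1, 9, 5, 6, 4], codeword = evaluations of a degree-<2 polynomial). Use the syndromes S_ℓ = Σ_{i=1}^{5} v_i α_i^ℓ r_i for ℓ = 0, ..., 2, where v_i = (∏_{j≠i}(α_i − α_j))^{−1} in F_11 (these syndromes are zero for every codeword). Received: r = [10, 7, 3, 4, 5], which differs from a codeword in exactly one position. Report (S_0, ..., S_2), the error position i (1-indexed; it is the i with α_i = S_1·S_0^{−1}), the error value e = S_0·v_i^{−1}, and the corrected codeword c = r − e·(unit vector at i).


S = (1, 4, 5), error at position 5, error magnitude e = 3, c = [10, 7, 3, 4, 2].

Step 1: column multipliers v_i = (∏_{j≠i}(α_i − α_j))^{−1} mod 11.
  i = 1 (α = 1): (1−9)(1−5)(1−6)(1−4) = (−8)·(−4)·(−5)·(−3) = 480 ≡ 7, so v_1 = 7^{−1} = 8 (mod 11).
  i = 2 (α = 9): (9−1)(9−5)(9−6)(9−4) = 8·4·3·5 = 480 ≡ 7, so v_2 = 7^{−1} = 8 (mod 11).
  i = 3 (α = 5): (5−1)(5−9)(5−6)(5−4) = 4·(−4)·(−1)·1 = 16 ≡ 5, so v_3 = 5^{−1} = 9 (mod 11).
  i = 4 (α = 6): (6−1)(6−9)(6−5)(6−4) = 5·(−3)·1·2 = −30 ≡ 3, so v_4 = 3^{−1} = 4 (mod 11).
  i = 5 (α = 4): (4−1)(4−9)(4−5)(4−6) = 3·(−5)·(−1)·(−2) = −30 ≡ 3, so v_5 = 3^{−1} = 4 (mod 11).
  v = [8, 8, 9, 4, 4].
Step 2: syndromes of r = [10, 7, 3, 4, 5] (all sums mod 11).
  S_0 = Σ v_i r_i = 8·10 + 8·7 + 9·3 + 4·4 + 4·5 = 199 ≡ 1.
  S_1 = Σ v_i α_i r_i = 8·1·10 + 8·9·7 + 9·5·3 + 4·6·4 + 4·4·5 = 895 ≡ 4.
  α_i^2 mod 11 = [1, 4, 3, 3, 5].
  S_2 = Σ v_i α_i^2 r_i = 8·1·10 + 8·4·7 + 9·3·3 + 4·3·4 + 4·5·5 = 533 ≡ 5.
  S = (1, 4, 5) ≠ 0, so r is not a codeword (an error is present).
Step 3: locate the error. For a single error e at position i, S_ℓ = v_i·e·α_i^ℓ, so α_err = S_1/S_0.
  S_0^{−1} = 1^{−1} = 1 (mod 11), so α_err = 4·1 = 4 ≡ 4 = α_5. Error position i = 5.
  Consistency check: S_2/S_1 = 5·3 = 15 ≡ 4 = α_err ✓ (single-error assumption holds).
Step 4: error magnitude e = S_0/v_5 = S_0·∏_{j≠5}(α_5 − α_j) = 1·3 = 3 ≡ 3 (mod 11).
Step 5: correct position 5: c_5 = r_5 − e = 5 − 3 ≡ 2 (mod 11). Hence c = [10, 7, 3, 4, 2].
  Check: interpolating c through the α_i gives m(x) = 9 + 1·x (degree < 2) with m(α_i) = c_i for every i, so c is indeed a codeword.


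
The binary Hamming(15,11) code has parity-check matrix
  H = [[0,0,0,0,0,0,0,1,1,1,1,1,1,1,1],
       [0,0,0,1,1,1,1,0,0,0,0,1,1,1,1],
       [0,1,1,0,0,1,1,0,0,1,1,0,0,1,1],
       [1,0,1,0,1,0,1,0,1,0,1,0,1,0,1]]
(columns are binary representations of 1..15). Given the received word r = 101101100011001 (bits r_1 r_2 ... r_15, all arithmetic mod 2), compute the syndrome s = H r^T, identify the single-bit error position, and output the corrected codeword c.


s = (1, 1, 1, 1)^T, error position = 15, corrected codeword c = 101101100011000

Compute s = H r^T mod 2 one row at a time:
  s_1 = 0 + 0 + 0 + 1 + 1 + 0 + 0 + 1 = 3 ≡ 1 (mod 2).
  s_2 = 1 + 0 + 1 + 1 + 1 + 0 + 0 + 1 = 5 ≡ 1 (mod 2).
  s_3 = 0 + 1 + 1 + 1 + 0 + 1 + 0 + 1 = 5 ≡ 1 (mod 2).
  s_4 = 1 + 1 + 0 + 1 + 0 + 1 + 0 + 1 = 5 ≡ 1 (mod 2).
s = (1, 1, 1, 1)^T — this equals column 15 of H (binary 1111), so error is at position 15.
Correct: flip bit 15 of r = 101101100011001 to get c = 101101100011000.


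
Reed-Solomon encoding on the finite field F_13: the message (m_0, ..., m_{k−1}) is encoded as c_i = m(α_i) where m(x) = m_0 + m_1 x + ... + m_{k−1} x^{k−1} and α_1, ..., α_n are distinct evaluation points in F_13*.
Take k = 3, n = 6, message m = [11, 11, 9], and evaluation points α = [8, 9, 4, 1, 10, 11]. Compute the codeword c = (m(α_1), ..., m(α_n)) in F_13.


c = [12, 7, 4, 5, 7, 12]

Message polynomial: m(x) = 11 + 11·x + 9·x^2 (mod 13).
For each evaluation point α_i, compute m(α_i) mod 13:
  α_1 = 8: Horner steps 9 → 5 → 12, so m(8) = 12.
  α_2 = 9: Horner steps 9 → 1 → 7, so m(9) = 7.
  α_3 = 4: Horner steps 9 → 8 → 4, so m(4) = 4.
  α_4 = 1: Horner steps 9 → 7 → 5, so m(1) = 5.
  α_5 = 10: Horner steps 9 → 10 → 7, so m(10) = 7.
  α_6 = 11: Horner steps 9 → 6 → 12, so m(11) = 12.
Codeword c = [12, 7, 4, 5, 7, 12] ∈ F_13^6.


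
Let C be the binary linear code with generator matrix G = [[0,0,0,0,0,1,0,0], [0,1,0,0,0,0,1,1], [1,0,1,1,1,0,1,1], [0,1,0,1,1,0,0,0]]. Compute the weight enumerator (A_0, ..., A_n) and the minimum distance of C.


Weight distribution: A_0 = 1, A_1 = 1, A_2 = 1, A_3 = 3, A_4 = 3, A_5 = 3, A_6 = 3, A_7 = 1. Minimum distance d = 1.

Enumerate all 2^4 = 16 messages m ∈ F_2^4.
For each, compute codeword c = mG in F_2^8, then tally its weight.
  m = 0000 → c = 00000000, weight = 0.
  m = 1000 → c = 00000100, weight = 1.
  m = 0100 → c = 01000011, weight = 3.
  m = 1100 → c = 01000111, weight = 4.
  m = 0010 → c = 10111011, weight = 6.
  m = 1010 → c = 10111111, weight = 7.
  m = 0110 → c = 11111000, weight = 5.
  m = 1110 → c = 11111100, weight = 6.
  m = 0001 → c = 01011000, weight = 3.
  m = 1001 → c = 01011100, weight = 4.
  m = 0101 → c = 00011011, weight = 4.
  m = 1101 → c = 00011111, weight = 5.
  m = 0011 → c = 11100011, weight = 5.
  m = 1011 → c = 11100111, weight = 6.
  m = 0111 → c = 10100000, weight = 2.
  m = 1111 → c = 10100100, weight = 3.
Tally weights:
  weight 0: 1 codewords.
  weight 1: 1 codewords.
  weight 2: 1 codewords.
  weight 3: 3 codewords.
  weight 4: 3 codewords.
  weight 5: 3 codewords.
  weight 6: 3 codewords.
  weight 7: 1 codewords.
Minimum distance d = smallest w > 0 with A_w > 0 = 1.
Sanity: Σ A_w = 16 = 2^4 = 16 ✓.


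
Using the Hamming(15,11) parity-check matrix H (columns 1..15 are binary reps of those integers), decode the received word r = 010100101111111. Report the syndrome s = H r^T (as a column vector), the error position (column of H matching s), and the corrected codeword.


s = (1, 0, 0, 1)^T, error position = 9, corrected codeword c = 010100100111111

Compute s = H r^T mod 2 one row at a time:
  s_1 = 0 + 1 + 1 + 1 + 1 + 1 + 1 + 1 = 7 ≡ 1 (mod 2).
  s_2 = 1 + 0 + 0 + 1 + 1 + 1 + 1 + 1 = 6 ≡ 0 (mod 2).
  s_3 = 1 + 0 + 0 + 1 + 1 + 1 + 1 + 1 = 6 ≡ 0 (mod 2).
  s_4 = 0 + 0 + 0 + 1 + 1 + 1 + 1 + 1 = 5 ≡ 1 (mod 2).
s = (1, 0, 0, 1)^T — this equals column 9 of H (binary 1001), so error is at position 9.
Correct: flip bit 9 of r = 010100101111111 to get c = 010100100111111.


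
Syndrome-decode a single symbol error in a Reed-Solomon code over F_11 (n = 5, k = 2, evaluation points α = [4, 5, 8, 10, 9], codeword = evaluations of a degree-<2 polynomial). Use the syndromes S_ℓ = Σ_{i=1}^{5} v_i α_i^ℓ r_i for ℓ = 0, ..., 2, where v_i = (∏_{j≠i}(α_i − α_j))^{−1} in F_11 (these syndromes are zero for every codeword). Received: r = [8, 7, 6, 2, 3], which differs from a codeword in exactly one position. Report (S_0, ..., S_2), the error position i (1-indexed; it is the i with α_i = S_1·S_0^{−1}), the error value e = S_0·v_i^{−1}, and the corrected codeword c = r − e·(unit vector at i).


S = (1, 8, 9), error at position 3, error magnitude e = 2, c = [8, 7, 4, 2, 3].

Step 1: column multipliers v_i = (∏_{j≠i}(α_i − α_j))^{−1} mod 11.
  i = 1 (α = 4): (4−5)(4−8)(4−10)(4−9) = (−1)·(−4)·(−6)·(−5) = 120 ≡ 10, so v_1 = 10^{−1} = 10 (mod 11).
  i = 2 (α = 5): (5−4)(5−8)(5−10)(5−9) = 1·(−3)·(−5)·(−4) = −60 ≡ 6, so v_2 = 6^{−1} = 2 (mod 11).
  i = 3 (α = 8): (8−4)(8−5)(8−10)(8−9) = 4·3·(−2)·(−1) = 24 ≡ 2, so v_3 = 2^{−1} = 6 (mod 11).
  i = 4 (α = 10): (10−4)(10−5)(10−8)(10−9) = 6·5·2·1 = 60 ≡ 5, so v_4 = 5^{−1} = 9 (mod 11).
  i = 5 (α = 9): (9−4)(9−5)(9−8)(9−10) = 5·4·1·(−1) = −20 ≡ 2, so v_5 = 2^{−1} = 6 (mod 11).
  v = [10, 2, 6, 9, 6].
Step 2: syndromes of r = [8, 7, 6, 2, 3] (all sums mod 11).
  S_0 = Σ v_i r_i = 10·8 + 2·7 + 6·6 + 9·2 + 6·3 = 166 ≡ 1.
  S_1 = Σ v_i α_i r_i = 10·4·8 + 2·5·7 + 6·8·6 + 9·10·2 + 6·9·3 = 1020 ≡ 8.
  α_i^2 mod 11 = [5, 3, 9, 1, 4].
  S_2 = Σ v_i α_i^2 r_i = 10·5·8 + 2·3·7 + 6·9·6 + 9·1·2 + 6·4·3 = 856 ≡ 9.
  S = (1, 8, 9) ≠ 0, so r is not a codeword (an error is present).
Step 3: locate the error. For a single error e at position i, S_ℓ = v_i·e·α_i^ℓ, so α_err = S_1/S_0.
  S_0^{−1} = 1^{−1} = 1 (mod 11), so α_err = 8·1 = 8 ≡ 8 = α_3. Error position i = 3.
  Consistency check: S_2/S_1 = 9·7 = 63 ≡ 8 = α_err ✓ (single-error assumption holds).
Step 4: error magnitude e = S_0/v_3 = S_0·∏_{j≠3}(α_3 − α_j) = 1·2 = 2 ≡ 2 (mod 11).
Step 5: correct position 3: c_3 = r_3 − e = 6 − 2 ≡ 4 (mod 11). Hence c = [8, 7, 4, 2, 3].
  Check: interpolating c through the α_i gives m(x) = 1 + 10·x (degree < 2) with m(α_i) = c_i for every i, so c is indeed a codeword.


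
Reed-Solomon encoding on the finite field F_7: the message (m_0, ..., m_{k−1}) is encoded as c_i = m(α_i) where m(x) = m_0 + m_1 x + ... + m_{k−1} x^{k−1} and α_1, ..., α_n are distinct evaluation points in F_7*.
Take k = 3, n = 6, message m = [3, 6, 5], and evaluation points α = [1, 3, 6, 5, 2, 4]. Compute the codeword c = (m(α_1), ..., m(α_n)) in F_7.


c = [0, 3, 2, 4, 0, 2]

Message polynomial: m(x) = 3 + 6·x + 5·x^2 (mod 7).
For each evaluation point α_i, compute m(α_i) mod 7:
  α_1 = 1: Horner steps 5 → 4 → 0, so m(1) = 0.
  α_2 = 3: Horner steps 5 → 0 → 3, so m(3) = 3.
  α_3 = 6: Horner steps 5 → 1 → 2, so m(6) = 2.
  α_4 = 5: Horner steps 5 → 3 → 4, so m(5) = 4.
  α_5 = 2: Horner steps 5 → 2 → 0, so m(2) = 0.
  α_6 = 4: Horner steps 5 → 5 → 2, so m(4) = 2.
Codeword c = [0, 3, 2, 4, 0, 2] ∈ F_7^6.


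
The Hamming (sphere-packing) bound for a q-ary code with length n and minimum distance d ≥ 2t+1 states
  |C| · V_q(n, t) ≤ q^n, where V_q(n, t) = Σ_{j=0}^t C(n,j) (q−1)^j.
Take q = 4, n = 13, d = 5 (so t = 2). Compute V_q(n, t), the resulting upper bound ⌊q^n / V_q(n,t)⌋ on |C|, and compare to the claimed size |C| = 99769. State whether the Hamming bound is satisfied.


V_q(n, t) = 742, q^n = 67108864, Hamming bound = 90443, |C| = 99769 > bound (violated).

Step 1: Compute V_q(n, t) = Σ_{j=0}^2 C(n, j) (q−1)^j.
  j = 0: C(13,0)·(3)^0 = 1·1 = 1.
  j = 1: C(13,1)·(3)^1 = 13·3 = 39.
  j = 2: C(13,2)·(3)^2 = 78·9 = 702.
  V_q(n, t) = 1 + 39 + 702 = 742.
Step 2: q^n = 4^13 = 67108864.
Step 3: Hamming bound ⌊q^n / V_q(n,t)⌋ = ⌊67108864/742⌋ = 90443.
Step 4: Compare |C| = 99769 to 90443: violated.
The claimed |C| lies above the Hamming bound, so no 4-ary code of length 13 with d ≥ 5 can have 99769 codewords.


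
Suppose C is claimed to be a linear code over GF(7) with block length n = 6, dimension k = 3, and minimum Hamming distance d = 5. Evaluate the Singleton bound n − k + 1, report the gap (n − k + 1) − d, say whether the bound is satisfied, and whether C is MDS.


Singleton RHS = n − k + 1 = 4, slack = -1, bound violated (no such code; not MDS).

Singleton bound: d ≤ n − k + 1.
Here n = 6, k = 3, so n − k + 1 = 4.
Given d = 5, check d ≤ 4: NO.
Slack = (n − k + 1) − d = -1.
The slack is negative: d = 5 exceeds n − k + 1 = 4 by 1, so the Singleton bound is violated and no linear [6, 3, 5]_7 code can exist. In particular it is not MDS (MDS requires d = n − k + 1 exactly).
Description: the claimed parameters are [6, 3, 5]_7; such a code would be impossible (violates the Singleton bound).


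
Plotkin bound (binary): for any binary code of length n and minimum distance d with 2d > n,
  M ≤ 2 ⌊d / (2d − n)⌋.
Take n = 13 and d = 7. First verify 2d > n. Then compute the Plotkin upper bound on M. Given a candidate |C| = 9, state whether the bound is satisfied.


Plotkin bound M ≤ 14; given |C| = 9 ≤ bound (satisfied).

Check applicability: 2d = 14, n = 13.
2d − n = 1 > 0, so Plotkin applies.
Compute d/(2d−n) = 7/1 ≈ 7.0000.
⌊d/(2d−n)⌋ = 7.
Plotkin bound: M ≤ 2·7 = 14.
Given |C| = 9, check: satisfied.
This |C| is below the Plotkin bound.


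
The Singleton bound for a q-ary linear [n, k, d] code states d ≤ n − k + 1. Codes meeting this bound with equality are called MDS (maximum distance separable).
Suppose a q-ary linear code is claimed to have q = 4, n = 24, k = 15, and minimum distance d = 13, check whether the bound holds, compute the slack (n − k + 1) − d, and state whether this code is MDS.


Singleton RHS = n − k + 1 = 10, slack = -3, bound violated (no such code; not MDS).

Singleton bound: d ≤ n − k + 1.
Here n = 24, k = 15, so n − k + 1 = 10.
Given d = 13, check d ≤ 10: NO.
Slack = (n − k + 1) − d = -3.
The slack is negative: d = 13 exceeds n − k + 1 = 10 by 3, so the Singleton bound is violated and no linear [24, 15, 13]_4 code can exist. In particular it is not MDS (MDS requires d = n − k + 1 exactly).
Description: the claimed parameters are [24, 15, 13]_4; such a code would be impossible (violates the Singleton bound).


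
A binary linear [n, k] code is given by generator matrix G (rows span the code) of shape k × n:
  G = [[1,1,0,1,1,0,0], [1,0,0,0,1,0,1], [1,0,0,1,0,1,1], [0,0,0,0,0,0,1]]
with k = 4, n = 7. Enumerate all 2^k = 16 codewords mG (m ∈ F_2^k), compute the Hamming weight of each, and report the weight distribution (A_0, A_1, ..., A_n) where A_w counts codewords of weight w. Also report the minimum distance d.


Weight distribution: A_0 = 1, A_1 = 1, A_2 = 2, A_3 = 6, A_4 = 5, A_5 = 1. Minimum distance d = 1.

Enumerate all 2^4 = 16 messages m ∈ F_2^4.
For each, compute codeword c = mG in F_2^7, then tally its weight.
  m = 0000 → c = 0000000, weight = 0.
  m = 1000 → c = 1101100, weight = 4.
  m = 0100 → c = 1000101, weight = 3.
  m = 1100 → c = 0101001, weight = 3.
  m = 0010 → c = 1001011, weight = 4.
  m = 1010 → c = 0100111, weight = 4.
  m = 0110 → c = 0001110, weight = 3.
  m = 1110 → c = 1100010, weight = 3.
  m = 0001 → c = 0000001, weight = 1.
  m = 1001 → c = 1101101, weight = 5.
  m = 0101 → c = 1000100, weight = 2.
  m = 1101 → c = 0101000, weight = 2.
  m = 0011 → c = 1001010, weight = 3.
  m = 1011 → c = 0100110, weight = 3.
  m = 0111 → c = 0001111, weight = 4.
  m = 1111 → c = 1100011, weight = 4.
Tally weights:
  weight 0: 1 codewords.
  weight 1: 1 codewords.
  weight 2: 2 codewords.
  weight 3: 6 codewords.
  weight 4: 5 codewords.
  weight 5: 1 codewords.
Minimum distance d = smallest w > 0 with A_w > 0 = 1.
Sanity: Σ A_w = 16 = 2^4 = 16 ✓.


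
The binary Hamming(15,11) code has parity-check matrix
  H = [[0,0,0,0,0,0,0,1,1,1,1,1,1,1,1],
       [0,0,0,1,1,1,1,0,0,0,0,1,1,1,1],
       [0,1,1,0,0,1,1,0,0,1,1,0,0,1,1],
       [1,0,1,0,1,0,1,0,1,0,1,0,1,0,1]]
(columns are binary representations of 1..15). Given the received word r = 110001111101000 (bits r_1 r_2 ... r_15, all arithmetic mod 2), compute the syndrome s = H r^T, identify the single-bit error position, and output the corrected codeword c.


s = (0, 1, 0, 1)^T, error position = 5, corrected codeword c = 110011111101000

Compute s = H r^T mod 2 one row at a time:
  s_1 = 1 + 1 + 1 + 0 + 1 + 0 + 0 + 0 = 4 ≡ 0 (mod 2).
  s_2 = 0 + 0 + 1 + 1 + 1 + 0 + 0 + 0 = 3 ≡ 1 (mod 2).
  s_3 = 1 + 0 + 1 + 1 + 1 + 0 + 0 + 0 = 4 ≡ 0 (mod 2).
  s_4 = 1 + 0 + 0 + 1 + 1 + 0 + 0 + 0 = 3 ≡ 1 (mod 2).
s = (0, 1, 0, 1)^T — this equals column 5 of H (binary 0101), so error is at position 5.
Correct: flip bit 5 of r = 110001111101000 to get c = 110011111101000.


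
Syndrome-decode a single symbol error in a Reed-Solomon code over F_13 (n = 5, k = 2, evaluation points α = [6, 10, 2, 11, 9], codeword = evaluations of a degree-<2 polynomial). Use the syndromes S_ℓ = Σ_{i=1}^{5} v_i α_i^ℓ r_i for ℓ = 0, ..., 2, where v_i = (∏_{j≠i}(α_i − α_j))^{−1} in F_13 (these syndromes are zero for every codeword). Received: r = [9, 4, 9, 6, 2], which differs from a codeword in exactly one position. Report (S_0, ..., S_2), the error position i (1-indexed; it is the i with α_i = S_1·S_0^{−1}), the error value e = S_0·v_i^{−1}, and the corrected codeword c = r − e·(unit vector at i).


S = (8, 3, 6), error at position 3, error magnitude e = 8, c = [9, 4, 1, 6, 2].

Step 1: column multipliers v_i = (∏_{j≠i}(α_i − α_j))^{−1} mod 13.
  i = 1 (α = 6): (6−10)(6−2)(6−11)(6−9) = (−4)·4·(−5)·(−3) = −240 ≡ 7, so v_1 = 7^{−1} = 2 (mod 13).
  i = 2 (α = 10): (10−6)(10−2)(10−11)(10−9) = 4·8·(−1)·1 = −32 ≡ 7, so v_2 = 7^{−1} = 2 (mod 13).
  i = 3 (α = 2): (2−6)(2−10)(2−11)(2−9) = (−4)·(−8)·(−9)·(−7) = 2016 ≡ 1, so v_3 = 1^{−1} = 1 (mod 13).
  i = 4 (α = 11): (11−6)(11−10)(11−2)(11−9) = 5·1·9·2 = 90 ≡ 12, so v_4 = 12^{−1} = 12 (mod 13).
  i = 5 (α = 9): (9−6)(9−10)(9−2)(9−11) = 3·(−1)·7·(−2) = 42 ≡ 3, so v_5 = 3^{−1} = 9 (mod 13).
  v = [2, 2, 1, 12, 9].
Step 2: syndromes of r = [9, 4, 9, 6, 2] (all sums mod 13).
  S_0 = Σ v_i r_i = 2·9 + 2·4 + 1·9 + 12·6 + 9·2 = 125 ≡ 8.
  S_1 = Σ v_i α_i r_i = 2·6·9 + 2·10·4 + 1·2·9 + 12·11·6 + 9·9·2 = 1160 ≡ 3.
  α_i^2 mod 13 = [10, 9, 4, 4, 3].
  S_2 = Σ v_i α_i^2 r_i = 2·10·9 + 2·9·4 + 1·4·9 + 12·4·6 + 9·3·2 = 630 ≡ 6.
  S = (8, 3, 6) ≠ 0, so r is not a codeword (an error is present).
Step 3: locate the error. For a single error e at position i, S_ℓ = v_i·e·α_i^ℓ, so α_err = S_1/S_0.
  S_0^{−1} = 8^{−1} = 5 (mod 13), so α_err = 3·5 = 15 ≡ 2 = α_3. Error position i = 3.
  Consistency check: S_2/S_1 = 6·9 = 54 ≡ 2 = α_err ✓ (single-error assumption holds).
Step 4: error magnitude e = S_0/v_3 = S_0·∏_{j≠3}(α_3 − α_j) = 8·1 = 8 ≡ 8 (mod 13).
Step 5: correct position 3: c_3 = r_3 − e = 9 − 8 ≡ 1 (mod 13). Hence c = [9, 4, 1, 6, 2].
  Check: interpolating c through the α_i gives m(x) = 10 + 2·x (degree < 2) with m(α_i) = c_i for every i, so c is indeed a codeword.


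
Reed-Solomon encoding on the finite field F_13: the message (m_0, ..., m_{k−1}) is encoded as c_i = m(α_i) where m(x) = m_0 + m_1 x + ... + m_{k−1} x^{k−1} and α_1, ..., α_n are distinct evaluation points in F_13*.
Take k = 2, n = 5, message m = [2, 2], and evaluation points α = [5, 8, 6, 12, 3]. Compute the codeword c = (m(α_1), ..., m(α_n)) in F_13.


c = [12, 5, 1, 0, 8]

Message polynomial: m(x) = 2 + 2·x (mod 13).
For each evaluation point α_i, compute m(α_i) mod 13:
  α_1 = 5: Horner steps 2 → 12, so m(5) = 12.
  α_2 = 8: Horner steps 2 → 5, so m(8) = 5.
  α_3 = 6: Horner steps 2 → 1, so m(6) = 1.
  α_4 = 12: Horner steps 2 → 0, so m(12) = 0.
  α_5 = 3: Horner steps 2 → 8, so m(3) = 8.
Codeword c = [12, 5, 1, 0, 8] ∈ F_13^5.


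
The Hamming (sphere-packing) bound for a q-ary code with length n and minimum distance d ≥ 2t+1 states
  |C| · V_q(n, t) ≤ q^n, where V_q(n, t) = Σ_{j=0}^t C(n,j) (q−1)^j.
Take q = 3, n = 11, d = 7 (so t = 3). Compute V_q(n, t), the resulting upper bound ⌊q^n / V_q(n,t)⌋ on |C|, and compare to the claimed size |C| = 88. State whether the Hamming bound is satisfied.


V_q(n, t) = 1563, q^n = 177147, Hamming bound = 113, |C| = 88 ≤ bound (satisfied).

Step 1: Compute V_q(n, t) = Σ_{j=0}^3 C(n, j) (q−1)^j.
  j = 0: C(11,0)·(2)^0 = 1·1 = 1.
  j = 1: C(11,1)·(2)^1 = 11·2 = 22.
  j = 2: C(11,2)·(2)^2 = 55·4 = 220.
  j = 3: C(11,3)·(2)^3 = 165·8 = 1320.
  V_q(n, t) = 1 + 22 + 220 + 1320 = 1563.
Step 2: q^n = 3^11 = 177147.
Step 3: Hamming bound ⌊q^n / V_q(n,t)⌋ = ⌊177147/1563⌋ = 113.
Step 4: Compare |C| = 88 to 113: satisfied.
The claimed |C| lies below the Hamming bound.


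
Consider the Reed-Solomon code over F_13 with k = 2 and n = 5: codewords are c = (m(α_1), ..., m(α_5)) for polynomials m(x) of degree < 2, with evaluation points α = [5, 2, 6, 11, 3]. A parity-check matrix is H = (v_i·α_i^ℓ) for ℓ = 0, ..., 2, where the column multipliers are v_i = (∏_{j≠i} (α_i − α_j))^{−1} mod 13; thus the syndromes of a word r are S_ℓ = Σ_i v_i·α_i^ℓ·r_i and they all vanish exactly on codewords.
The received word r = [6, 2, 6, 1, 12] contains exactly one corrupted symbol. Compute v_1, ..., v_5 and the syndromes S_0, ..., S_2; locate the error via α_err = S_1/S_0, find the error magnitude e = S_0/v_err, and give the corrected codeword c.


S = (11, 1, 6), error at position 3, error magnitude e = 3, c = [6, 2, 3, 1, 12].

Step 1: column multipliers v_i = (∏_{j≠i}(α_i − α_j))^{−1} mod 13.
  i = 1 (α = 5): (5−2)(5−6)(5−11)(5−3) = 3·(−1)·(−6)·2 = 36 ≡ 10, so v_1 = 10^{−1} = 4 (mod 13).
  i = 2 (α = 2): (2−5)(2−6)(2−11)(2−3) = (−3)·(−4)·(−9)·(−1) = 108 ≡ 4, so v_2 = 4^{−1} = 10 (mod 13).
  i = 3 (α = 6): (6−5)(6−2)(6−11)(6−3) = 1·4·(−5)·3 = −60 ≡ 5, so v_3 = 5^{−1} = 8 (mod 13).
  i = 4 (α = 11): (11−5)(11−2)(11−6)(11−3) = 6·9·5·8 = 2160 ≡ 2, so v_4 = 2^{−1} = 7 (mod 13).
  i = 5 (α = 3): (3−5)(3−2)(3−6)(3−11) = (−2)·1·(−3)·(−8) = −48 ≡ 4, so v_5 = 4^{−1} = 10 (mod 13).
  v = [4, 10, 8, 7, 10].
Step 2: syndromes of r = [6, 2, 6, 1, 12] (all sums mod 13).
  S_0 = Σ v_i r_i = 4·6 + 10·2 + 8·6 + 7·1 + 10·12 = 219 ≡ 11.
  S_1 = Σ v_i α_i r_i = 4·5·6 + 10·2·2 + 8·6·6 + 7·11·1 + 10·3·12 = 885 ≡ 1.
  α_i^2 mod 13 = [12, 4, 10, 4, 9].
  S_2 = Σ v_i α_i^2 r_i = 4·12·6 + 10·4·2 + 8·10·6 + 7·4·1 + 10·9·12 = 1956 ≡ 6.
  S = (11, 1, 6) ≠ 0, so r is not a codeword (an error is present).
Step 3: locate the error. For a single error e at position i, S_ℓ = v_i·e·α_i^ℓ, so α_err = S_1/S_0.
  S_0^{−1} = 11^{−1} = 6 (mod 13), so α_err = 1·6 = 6 ≡ 6 = α_3. Error position i = 3.
  Consistency check: S_2/S_1 = 6·1 = 6 ≡ 6 = α_err ✓ (single-error assumption holds).
Step 4: error magnitude e = S_0/v_3 = S_0·∏_{j≠3}(α_3 − α_j) = 11·5 = 55 ≡ 3 (mod 13).
Step 5: correct position 3: c_3 = r_3 − e = 6 − 3 ≡ 3 (mod 13). Hence c = [6, 2, 3, 1, 12].
  Check: interpolating c through the α_i gives m(x) = 8 + 10·x (degree < 2) with m(α_i) = c_i for every i, so c is indeed a codeword.


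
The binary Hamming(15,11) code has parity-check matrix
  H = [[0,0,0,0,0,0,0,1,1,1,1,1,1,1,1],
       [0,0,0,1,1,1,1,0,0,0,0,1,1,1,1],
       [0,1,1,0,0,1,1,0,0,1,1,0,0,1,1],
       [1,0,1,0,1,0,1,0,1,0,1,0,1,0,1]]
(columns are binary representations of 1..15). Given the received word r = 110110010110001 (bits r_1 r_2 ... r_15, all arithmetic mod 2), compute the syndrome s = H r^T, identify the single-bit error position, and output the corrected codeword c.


s = (0, 1, 0, 0)^T, error position = 4, corrected codeword c = 110010010110001

Compute s = H r^T mod 2 one row at a time:
  s_1 = 1 + 0 + 1 + 1 + 0 + 0 + 0 + 1 = 4 ≡ 0 (mod 2).
  s_2 = 1 + 1 + 0 + 0 + 0 + 0 + 0 + 1 = 3 ≡ 1 (mod 2).
  s_3 = 1 + 0 + 0 + 0 + 1 + 1 + 0 + 1 = 4 ≡ 0 (mod 2).
  s_4 = 1 + 0 + 1 + 0 + 0 + 1 + 0 + 1 = 4 ≡ 0 (mod 2).
s = (0, 1, 0, 0)^T — this equals column 4 of H (binary 0100), so error is at position 4.
Correct: flip bit 4 of r = 110110010110001 to get c = 110010010110001.


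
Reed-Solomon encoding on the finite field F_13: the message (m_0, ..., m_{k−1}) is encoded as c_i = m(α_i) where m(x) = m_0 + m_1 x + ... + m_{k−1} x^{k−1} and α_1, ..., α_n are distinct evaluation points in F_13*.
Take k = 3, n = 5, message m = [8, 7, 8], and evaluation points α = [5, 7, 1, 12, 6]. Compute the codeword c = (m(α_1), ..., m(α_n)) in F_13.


c = [9, 7, 10, 9, 0]

Message polynomial: m(x) = 8 + 7·x + 8·x^2 (mod 13).
For each evaluation point α_i, compute m(α_i) mod 13:
  α_1 = 5: Horner steps 8 → 8 → 9, so m(5) = 9.
  α_2 = 7: Horner steps 8 → 11 → 7, so m(7) = 7.
  α_3 = 1: Horner steps 8 → 2 → 10, so m(1) = 10.
  α_4 = 12: Horner steps 8 → 12 → 9, so m(12) = 9.
  α_5 = 6: Horner steps 8 → 3 → 0, so m(6) = 0.
Codeword c = [9, 7, 10, 9, 0] ∈ F_13^5.
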